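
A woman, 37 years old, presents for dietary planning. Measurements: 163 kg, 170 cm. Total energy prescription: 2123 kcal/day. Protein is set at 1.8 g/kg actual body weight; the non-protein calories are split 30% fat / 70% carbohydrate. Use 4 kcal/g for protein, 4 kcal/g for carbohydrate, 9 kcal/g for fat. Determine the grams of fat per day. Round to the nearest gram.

Protein = 1.8 × 163 = 293.4 g → 293.4 × 4 = 1173.6 kcal.
Non-protein calories = 2123 − 1173.6 = 949.4 kcal.
Fat: 30% × 949.4 = 284.82 kcal; carbohydrate: 664.58 kcal.
Fat: 284.82 kcal ÷ 9 kcal/g = 31.6467 g.

32 g/day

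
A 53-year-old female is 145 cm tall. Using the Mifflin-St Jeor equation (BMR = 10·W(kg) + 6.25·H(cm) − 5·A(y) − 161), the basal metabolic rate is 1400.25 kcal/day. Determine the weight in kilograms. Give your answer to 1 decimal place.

1400.25 = 10·W + 6.25(145) − 5(53) − 161
10·W = 1400.25 − 480.25 = 920, so W = 92 kg.

92.0 kg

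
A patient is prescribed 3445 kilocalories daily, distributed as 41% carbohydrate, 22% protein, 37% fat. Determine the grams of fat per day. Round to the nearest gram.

142 g/day

Fat energy = 37% × 3445 = 1274.65 kcal.
At 9 kcal/g: 1274.65 ÷ 9 = 141.6278 g.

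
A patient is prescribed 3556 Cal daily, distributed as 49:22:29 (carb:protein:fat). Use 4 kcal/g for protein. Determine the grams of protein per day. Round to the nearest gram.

Protein energy = 22% × 3556 = 782.32 kcal.
At 4 kcal/g: 782.32 ÷ 4 = 195.58 g.

196 g/day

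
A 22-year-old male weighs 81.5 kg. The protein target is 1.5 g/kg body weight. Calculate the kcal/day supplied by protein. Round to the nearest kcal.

Protein = 1.5 g/kg × 81.5 kg = 122.25 g/day.
Protein energy = 122.25 g × 4 kcal/g = 489 kcal/day.

489 kcal/day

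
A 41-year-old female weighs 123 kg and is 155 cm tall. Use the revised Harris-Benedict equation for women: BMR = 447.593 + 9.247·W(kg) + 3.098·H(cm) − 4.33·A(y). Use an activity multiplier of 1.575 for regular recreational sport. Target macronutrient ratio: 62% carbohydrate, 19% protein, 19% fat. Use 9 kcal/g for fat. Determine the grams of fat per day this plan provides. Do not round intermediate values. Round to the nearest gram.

Harris-Benedict: BMR = 447.593 + 9.247(123) + 3.098(155) − 4.33(41) = 1887.634 kcal/day.
TEE = 1887.634 × 1.575 = 2973.0236 kcal/day.
Fat energy = 19% × 2973.0236 = 564.8745 kcal.
Fat = 564.8745 ÷ 9 kcal/g = 62.7638 g.

63 g/day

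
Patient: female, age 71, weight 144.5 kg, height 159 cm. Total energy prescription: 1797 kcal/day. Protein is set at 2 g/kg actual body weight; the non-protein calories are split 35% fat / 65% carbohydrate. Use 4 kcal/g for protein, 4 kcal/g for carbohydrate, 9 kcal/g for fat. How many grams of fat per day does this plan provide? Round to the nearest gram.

25 g/day

Protein = 2 × 144.5 = 289 g → 289 × 4 = 1156 kcal.
Non-protein calories = 1797 − 1156 = 641 kcal.
Fat: 35% × 641 = 224.35 kcal; carbohydrate: 416.65 kcal.
Fat: 224.35 kcal ÷ 9 kcal/g = 24.9278 g.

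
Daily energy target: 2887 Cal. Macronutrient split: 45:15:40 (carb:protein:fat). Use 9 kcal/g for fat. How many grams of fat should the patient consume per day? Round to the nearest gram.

Fat energy = 40% × 2887 = 1154.8 kcal.
At 9 kcal/g: 1154.8 ÷ 9 = 128.3111 g.

128 g/day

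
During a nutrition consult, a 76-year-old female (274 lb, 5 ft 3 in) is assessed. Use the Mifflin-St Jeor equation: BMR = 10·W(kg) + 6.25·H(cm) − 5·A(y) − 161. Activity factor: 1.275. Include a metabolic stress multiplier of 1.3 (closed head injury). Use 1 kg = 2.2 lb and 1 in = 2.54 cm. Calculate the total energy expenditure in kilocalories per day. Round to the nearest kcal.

2825 kilocalories per day

Convert to metric: weight = 274 ÷ 2.2 = 124.5455 kg; height = (5×12 + 3) × 2.54 = 63 × 2.54 = 160.02 cm.
Mifflin-St Jeor (female): BMR = 10(124.5455) + 6.25(160.02) − 5(76) − 161 = 1245.4545 + 1000.125 − 380 − 161 = 1704.5795 kcal/day.
TEE = BMR × activity factor = 1704.5795 × 1.275 = 2173.3389 kcal/day.
Apply stress factor: 2173.3389 × 1.3 = 2825.3406 kcal/day.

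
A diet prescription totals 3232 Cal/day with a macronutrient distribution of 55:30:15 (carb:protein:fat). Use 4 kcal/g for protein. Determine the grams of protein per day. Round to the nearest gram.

Protein energy = 30% × 3232 = 969.6 kcal.
At 4 kcal/g: 969.6 ÷ 4 = 242.4 g.

242 g/day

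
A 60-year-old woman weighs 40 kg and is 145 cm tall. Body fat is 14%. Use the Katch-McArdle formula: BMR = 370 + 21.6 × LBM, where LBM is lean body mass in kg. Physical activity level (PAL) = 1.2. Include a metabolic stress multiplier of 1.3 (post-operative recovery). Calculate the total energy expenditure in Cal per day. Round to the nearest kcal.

1736 Cal per day

LBM = 40 × (1 − 0.14) = 34.4 kg. Katch-McArdle: BMR = 370 + 21.6 × 34.4 = 1113.04 kcal/day.
TEE = BMR × activity factor = 1113.04 × 1.2 = 1335.648 kcal/day.
Apply stress factor: 1335.648 × 1.3 = 1736.3424 kcal/day.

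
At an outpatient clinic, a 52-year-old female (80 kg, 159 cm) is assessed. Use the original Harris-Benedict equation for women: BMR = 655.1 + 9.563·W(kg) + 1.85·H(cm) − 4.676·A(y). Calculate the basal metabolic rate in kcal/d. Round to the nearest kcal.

Harris-Benedict: BMR = 655.1 + 9.563(80) + 1.85(159) − 4.676(52) = 1471.138 kcal/day.

1471 kcal/d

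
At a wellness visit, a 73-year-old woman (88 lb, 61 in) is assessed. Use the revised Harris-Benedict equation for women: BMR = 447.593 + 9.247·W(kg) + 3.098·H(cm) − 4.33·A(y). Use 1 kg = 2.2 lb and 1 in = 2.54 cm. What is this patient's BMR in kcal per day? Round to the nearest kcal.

981 kcal per day

Convert to metric: weight = 88 ÷ 2.2 = 40 kg; height = 61 × 2.54 = 154.94 cm.
Harris-Benedict: BMR = 447.593 + 9.247(40) + 3.098(154.94) − 4.33(73) = 981.3871 kcal/day.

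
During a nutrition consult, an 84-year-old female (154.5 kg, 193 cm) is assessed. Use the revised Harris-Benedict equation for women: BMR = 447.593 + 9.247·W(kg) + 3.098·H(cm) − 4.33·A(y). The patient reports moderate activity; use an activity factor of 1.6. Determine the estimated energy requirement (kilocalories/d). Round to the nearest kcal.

3377 kilocalories/d

Harris-Benedict: BMR = 447.593 + 9.247(154.5) + 3.098(193) − 4.33(84) = 2110.4485 kcal/day.
TEE = BMR × activity factor = 2110.4485 × 1.6 = 3376.7176 kcal/day.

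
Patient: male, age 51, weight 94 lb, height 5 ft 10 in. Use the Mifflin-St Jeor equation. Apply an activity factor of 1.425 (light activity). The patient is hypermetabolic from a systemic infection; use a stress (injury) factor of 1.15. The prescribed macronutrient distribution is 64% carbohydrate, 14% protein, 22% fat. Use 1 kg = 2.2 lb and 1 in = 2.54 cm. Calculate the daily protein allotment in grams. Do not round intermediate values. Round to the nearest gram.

Convert to metric: weight = 94 ÷ 2.2 = 42.7273 kg; height = (5×12 + 10) × 2.54 = 70 × 2.54 = 177.8 cm.
Mifflin-St Jeor (male): BMR = 10(42.7273) + 6.25(177.8) − 5(51) + 5 = 427.2727 + 1111.25 − 255 + 5 = 1288.5227 kcal/day.
TEE = 1288.5227 × 1.425 = 1836.1449 kcal/day.
With stress factor 1.15: 1836.1449 × 1.15 = 2111.5666 kcal/day.
Protein energy = 14% × 2111.5666 = 295.6193 kcal.
Protein = 295.6193 ÷ 4 kcal/g = 73.9048 g.

74 g/day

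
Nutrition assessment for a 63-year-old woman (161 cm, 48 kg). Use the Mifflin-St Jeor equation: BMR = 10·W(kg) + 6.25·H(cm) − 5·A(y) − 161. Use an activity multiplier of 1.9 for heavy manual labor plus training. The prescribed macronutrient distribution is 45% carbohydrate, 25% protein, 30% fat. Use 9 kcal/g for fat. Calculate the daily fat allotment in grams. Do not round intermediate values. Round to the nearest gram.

64 g/day

Mifflin-St Jeor (female): BMR = 10(48) + 6.25(161) − 5(63) − 161 = 480 + 1006.25 − 315 − 161 = 1010.25 kcal/day.
TEE = 1010.25 × 1.9 = 1919.475 kcal/day.
Fat energy = 30% × 1919.475 = 575.8425 kcal.
Fat = 575.8425 ÷ 9 kcal/g = 63.9825 g.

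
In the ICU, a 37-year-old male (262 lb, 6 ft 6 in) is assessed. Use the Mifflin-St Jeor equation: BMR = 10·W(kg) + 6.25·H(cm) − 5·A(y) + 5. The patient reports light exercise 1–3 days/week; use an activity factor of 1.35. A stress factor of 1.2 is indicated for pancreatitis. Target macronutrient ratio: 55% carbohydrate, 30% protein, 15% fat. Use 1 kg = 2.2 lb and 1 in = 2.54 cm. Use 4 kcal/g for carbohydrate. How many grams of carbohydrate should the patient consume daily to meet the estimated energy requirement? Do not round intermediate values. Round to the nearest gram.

501 g/day

Convert to metric: weight = 262 ÷ 2.2 = 119.0909 kg; height = (6×12 + 6) × 2.54 = 78 × 2.54 = 198.12 cm.
Mifflin-St Jeor (male): BMR = 10(119.0909) + 6.25(198.12) − 5(37) + 5 = 1190.9091 + 1238.25 − 185 + 5 = 2249.1591 kcal/day.
TEE = 2249.1591 × 1.35 = 3036.3648 kcal/day.
With stress factor 1.2: 3036.3648 × 1.2 = 3643.6377 kcal/day.
Carbohydrate energy = 55% × 3643.6377 = 2004.0008 kcal.
Carbohydrate = 2004.0008 ÷ 4 kcal/g = 501.0002 g.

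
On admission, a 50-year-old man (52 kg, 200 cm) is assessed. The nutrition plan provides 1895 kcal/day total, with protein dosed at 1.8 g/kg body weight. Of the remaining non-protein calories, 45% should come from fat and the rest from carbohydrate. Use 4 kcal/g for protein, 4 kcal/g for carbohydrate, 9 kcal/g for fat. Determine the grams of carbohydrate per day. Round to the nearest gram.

Protein = 1.8 × 52 = 93.6 g → 93.6 × 4 = 374.4 kcal.
Non-protein calories = 1895 − 374.4 = 1520.6 kcal.
Fat: 45% × 1520.6 = 684.27 kcal; carbohydrate: 836.33 kcal.
Carbohydrate: 836.33 kcal ÷ 4 kcal/g = 209.0825 g.

209 g/day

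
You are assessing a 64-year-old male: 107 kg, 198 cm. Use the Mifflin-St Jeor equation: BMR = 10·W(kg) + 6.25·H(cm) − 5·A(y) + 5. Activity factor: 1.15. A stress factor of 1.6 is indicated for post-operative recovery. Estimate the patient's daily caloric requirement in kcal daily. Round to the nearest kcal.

3666 kcal daily

Mifflin-St Jeor (male): BMR = 10(107) + 6.25(198) − 5(64) + 5 = 1070 + 1237.5 − 320 + 5 = 1992.5 kcal/day.
TEE = BMR × activity factor = 1992.5 × 1.15 = 2291.375 kcal/day.
Apply stress factor: 2291.375 × 1.6 = 3666.2 kcal/day.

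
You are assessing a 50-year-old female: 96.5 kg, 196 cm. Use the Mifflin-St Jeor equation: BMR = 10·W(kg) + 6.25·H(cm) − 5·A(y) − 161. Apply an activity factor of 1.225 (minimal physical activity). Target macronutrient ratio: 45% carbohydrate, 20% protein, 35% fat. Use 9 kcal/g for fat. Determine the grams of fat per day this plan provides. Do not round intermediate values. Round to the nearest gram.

Mifflin-St Jeor (female): BMR = 10(96.5) + 6.25(196) − 5(50) − 161 = 965 + 1225 − 250 − 161 = 1779 kcal/day.
TEE = 1779 × 1.225 = 2179.275 kcal/day.
Fat energy = 35% × 2179.275 = 762.7463 kcal.
Fat = 762.7463 ÷ 9 kcal/g = 84.7496 g.

85 g/day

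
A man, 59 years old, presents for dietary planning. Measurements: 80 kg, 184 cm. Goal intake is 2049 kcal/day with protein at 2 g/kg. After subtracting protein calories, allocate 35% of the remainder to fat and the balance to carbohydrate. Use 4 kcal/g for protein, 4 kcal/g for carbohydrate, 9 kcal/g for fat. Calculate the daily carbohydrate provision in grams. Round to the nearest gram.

229 g/day

Protein = 2 × 80 = 160 g → 160 × 4 = 640 kcal.
Non-protein calories = 2049 − 640 = 1409 kcal.
Fat: 35% × 1409 = 493.15 kcal; carbohydrate: 915.85 kcal.
Carbohydrate: 915.85 kcal ÷ 4 kcal/g = 228.9625 g.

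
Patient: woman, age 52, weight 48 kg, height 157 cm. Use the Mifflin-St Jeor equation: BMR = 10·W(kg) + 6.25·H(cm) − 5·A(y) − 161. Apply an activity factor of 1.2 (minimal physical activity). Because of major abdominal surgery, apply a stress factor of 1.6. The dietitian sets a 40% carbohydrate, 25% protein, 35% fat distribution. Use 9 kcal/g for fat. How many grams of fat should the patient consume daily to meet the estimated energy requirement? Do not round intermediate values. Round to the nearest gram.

78 g/day

Mifflin-St Jeor (female): BMR = 10(48) + 6.25(157) − 5(52) − 161 = 480 + 981.25 − 260 − 161 = 1040.25 kcal/day.
TEE = 1040.25 × 1.2 = 1248.3 kcal/day.
With stress factor 1.6: 1248.3 × 1.6 = 1997.28 kcal/day.
Fat energy = 35% × 1997.28 = 699.048 kcal.
Fat = 699.048 ÷ 9 kcal/g = 77.672 g.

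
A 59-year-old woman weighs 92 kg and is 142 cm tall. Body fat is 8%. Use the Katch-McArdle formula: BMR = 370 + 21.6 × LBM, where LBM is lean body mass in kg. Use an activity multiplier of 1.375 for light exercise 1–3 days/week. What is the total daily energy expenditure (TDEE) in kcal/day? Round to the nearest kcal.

LBM = 92 × (1 − 0.08) = 84.64 kg. Katch-McArdle: BMR = 370 + 21.6 × 84.64 = 2198.224 kcal/day.
TEE = BMR × activity factor = 2198.224 × 1.375 = 3022.558 kcal/day.

3023 kcal/day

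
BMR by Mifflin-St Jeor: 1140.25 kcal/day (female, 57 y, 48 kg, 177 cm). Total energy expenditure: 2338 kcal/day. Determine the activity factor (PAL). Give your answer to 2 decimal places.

2.05

Activity factor = TEE ÷ BMR = 2338 ÷ 1140.25 = 2.05.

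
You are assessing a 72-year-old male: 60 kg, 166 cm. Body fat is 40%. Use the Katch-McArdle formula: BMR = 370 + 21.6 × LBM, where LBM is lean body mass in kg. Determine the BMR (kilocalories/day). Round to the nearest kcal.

1148 kilocalories/day

LBM = 60 × (1 − 0.4) = 36 kg. Katch-McArdle: BMR = 370 + 21.6 × 36 = 1147.6 kcal/day.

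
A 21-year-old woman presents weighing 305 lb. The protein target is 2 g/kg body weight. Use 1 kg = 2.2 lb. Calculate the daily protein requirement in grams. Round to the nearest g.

Weight in kg = 305 ÷ 2.2 = 138.6364 kg.
Protein = 2 g/kg × 138.6364 kg = 277.2727 g/day.

277 g/day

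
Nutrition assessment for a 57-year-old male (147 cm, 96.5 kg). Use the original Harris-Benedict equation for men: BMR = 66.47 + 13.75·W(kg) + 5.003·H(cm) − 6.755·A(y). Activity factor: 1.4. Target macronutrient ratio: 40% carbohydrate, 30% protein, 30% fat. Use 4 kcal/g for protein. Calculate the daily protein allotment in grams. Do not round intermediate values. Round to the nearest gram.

Harris-Benedict: BMR = 66.47 + 13.75(96.5) + 5.003(147) − 6.755(57) = 1743.751 kcal/day.
TEE = 1743.751 × 1.4 = 2441.2514 kcal/day.
Protein energy = 30% × 2441.2514 = 732.3754 kcal.
Protein = 732.3754 ÷ 4 kcal/g = 183.0939 g.

183 g/day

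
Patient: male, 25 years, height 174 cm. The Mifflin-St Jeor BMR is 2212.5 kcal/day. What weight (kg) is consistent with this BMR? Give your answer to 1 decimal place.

2212.5 = 10·W + 6.25(174) − 5(25) + 5
10·W = 2212.5 − 967.5 = 1245, so W = 124.5 kg.

124.5 kg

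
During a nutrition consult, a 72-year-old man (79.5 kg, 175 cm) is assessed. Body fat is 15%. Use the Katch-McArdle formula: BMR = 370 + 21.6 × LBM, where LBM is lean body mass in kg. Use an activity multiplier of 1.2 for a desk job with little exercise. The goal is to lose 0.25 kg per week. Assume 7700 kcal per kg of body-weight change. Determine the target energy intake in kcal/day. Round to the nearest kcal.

LBM = 79.5 × (1 − 0.15) = 67.575 kg. Katch-McArdle: BMR = 370 + 21.6 × 67.575 = 1829.62 kcal/day.
TEE = 1829.62 × 1.2 = 2195.544 kcal/day.
Required daily deficit = 0.25 × 7700 ÷ 7 = 275 kcal/day.
Target intake = 2195.544 − 275 = 1920.544 kcal/day.

1921 kcal/day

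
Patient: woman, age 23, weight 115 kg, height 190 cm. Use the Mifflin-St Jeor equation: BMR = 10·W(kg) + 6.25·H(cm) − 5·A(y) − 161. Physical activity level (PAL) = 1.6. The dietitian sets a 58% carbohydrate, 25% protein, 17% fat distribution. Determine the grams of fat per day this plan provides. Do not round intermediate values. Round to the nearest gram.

62 g/day

Mifflin-St Jeor (female): BMR = 10(115) + 6.25(190) − 5(23) − 161 = 1150 + 1187.5 − 115 − 161 = 2061.5 kcal/day.
TEE = 2061.5 × 1.6 = 3298.4 kcal/day.
Fat energy = 17% × 3298.4 = 560.728 kcal.
Fat = 560.728 ÷ 9 kcal/g = 62.3031 g.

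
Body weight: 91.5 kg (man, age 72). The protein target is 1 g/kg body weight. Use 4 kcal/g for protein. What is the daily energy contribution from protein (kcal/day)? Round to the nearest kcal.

366 kcal/day

Protein = 1 g/kg × 91.5 kg = 91.5 g/day.
Protein energy = 91.5 g × 4 kcal/g = 366 kcal/day.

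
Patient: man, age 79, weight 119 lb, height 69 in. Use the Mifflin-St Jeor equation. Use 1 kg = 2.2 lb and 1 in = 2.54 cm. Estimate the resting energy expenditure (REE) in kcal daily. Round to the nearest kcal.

Convert to metric: weight = 119 ÷ 2.2 = 54.0909 kg; height = 69 × 2.54 = 175.26 cm.
Mifflin-St Jeor (male): BMR = 10(54.0909) + 6.25(175.26) − 5(79) + 5 = 540.9091 + 1095.375 − 395 + 5 = 1246.2841 kcal/day.

1246 kcal daily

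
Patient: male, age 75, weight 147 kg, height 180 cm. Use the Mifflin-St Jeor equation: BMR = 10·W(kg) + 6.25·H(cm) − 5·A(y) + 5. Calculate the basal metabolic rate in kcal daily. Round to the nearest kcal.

Mifflin-St Jeor (male): BMR = 10(147) + 6.25(180) − 5(75) + 5 = 1470 + 1125 − 375 + 5 = 2225 kcal/day.

2225 kcal daily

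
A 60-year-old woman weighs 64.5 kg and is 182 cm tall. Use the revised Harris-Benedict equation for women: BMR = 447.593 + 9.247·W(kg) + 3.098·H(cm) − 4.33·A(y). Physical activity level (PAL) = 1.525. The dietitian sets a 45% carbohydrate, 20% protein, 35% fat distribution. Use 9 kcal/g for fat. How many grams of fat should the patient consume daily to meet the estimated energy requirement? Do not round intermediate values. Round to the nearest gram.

Harris-Benedict: BMR = 447.593 + 9.247(64.5) + 3.098(182) − 4.33(60) = 1348.0605 kcal/day.
TEE = 1348.0605 × 1.525 = 2055.7923 kcal/day.
Fat energy = 35% × 2055.7923 = 719.5273 kcal.
Fat = 719.5273 ÷ 9 kcal/g = 79.9475 g.

80 g/day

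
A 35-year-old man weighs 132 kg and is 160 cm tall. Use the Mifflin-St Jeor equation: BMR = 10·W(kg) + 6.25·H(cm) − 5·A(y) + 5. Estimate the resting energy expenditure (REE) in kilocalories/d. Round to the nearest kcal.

Mifflin-St Jeor (male): BMR = 10(132) + 6.25(160) − 5(35) + 5 = 1320 + 1000 − 175 + 5 = 2150 kcal/day.

2150 kilocalories/d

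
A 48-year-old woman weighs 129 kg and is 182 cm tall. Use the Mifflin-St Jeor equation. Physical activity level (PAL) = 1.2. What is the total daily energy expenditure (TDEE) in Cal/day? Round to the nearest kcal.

Mifflin-St Jeor (female): BMR = 10(129) + 6.25(182) − 5(48) − 161 = 1290 + 1137.5 − 240 − 161 = 2026.5 kcal/day.
TEE = BMR × activity factor = 2026.5 × 1.2 = 2431.8 kcal/day.

2432 Cal/day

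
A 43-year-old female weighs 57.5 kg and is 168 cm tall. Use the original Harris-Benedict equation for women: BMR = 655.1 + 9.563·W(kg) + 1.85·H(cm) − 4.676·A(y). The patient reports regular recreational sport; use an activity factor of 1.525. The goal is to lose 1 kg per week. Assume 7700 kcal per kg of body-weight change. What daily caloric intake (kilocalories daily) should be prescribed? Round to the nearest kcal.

905 kilocalories daily

Harris-Benedict: BMR = 655.1 + 9.563(57.5) + 1.85(168) − 4.676(43) = 1314.7045 kcal/day.
TEE = 1314.7045 × 1.525 = 2004.9244 kcal/day.
Required daily deficit = 1 × 7700 ÷ 7 = 1100 kcal/day.
Target intake = 2004.9244 − 1100 = 904.9244 kcal/day.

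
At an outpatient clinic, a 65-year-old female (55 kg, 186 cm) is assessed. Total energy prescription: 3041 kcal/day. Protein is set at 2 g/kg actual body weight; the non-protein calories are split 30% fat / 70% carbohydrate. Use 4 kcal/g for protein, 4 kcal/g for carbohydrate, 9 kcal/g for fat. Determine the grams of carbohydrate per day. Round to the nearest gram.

Protein = 2 × 55 = 110 g → 110 × 4 = 440 kcal.
Non-protein calories = 3041 − 440 = 2601 kcal.
Fat: 30% × 2601 = 780.3 kcal; carbohydrate: 1820.7 kcal.
Carbohydrate: 1820.7 kcal ÷ 4 kcal/g = 455.175 g.

455 g/day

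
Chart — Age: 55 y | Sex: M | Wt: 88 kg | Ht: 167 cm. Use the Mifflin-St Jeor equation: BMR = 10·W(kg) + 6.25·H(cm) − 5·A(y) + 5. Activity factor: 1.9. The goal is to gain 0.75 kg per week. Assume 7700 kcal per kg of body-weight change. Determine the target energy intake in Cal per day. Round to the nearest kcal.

Mifflin-St Jeor (male): BMR = 10(88) + 6.25(167) − 5(55) + 5 = 880 + 1043.75 − 275 + 5 = 1653.75 kcal/day.
TEE = 1653.75 × 1.9 = 3142.125 kcal/day.
Required daily surplus = 0.75 × 7700 ÷ 7 = 825 kcal/day.
Target intake = 3142.125 + 825 = 3967.125 kcal/day.

3967 Cal per day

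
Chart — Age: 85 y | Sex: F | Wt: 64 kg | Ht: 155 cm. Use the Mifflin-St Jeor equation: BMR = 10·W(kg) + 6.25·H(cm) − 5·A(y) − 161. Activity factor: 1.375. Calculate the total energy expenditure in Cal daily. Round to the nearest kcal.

1406 Cal daily

Mifflin-St Jeor (female): BMR = 10(64) + 6.25(155) − 5(85) − 161 = 640 + 968.75 − 425 − 161 = 1022.75 kcal/day.
TEE = BMR × activity factor = 1022.75 × 1.375 = 1406.2813 kcal/day.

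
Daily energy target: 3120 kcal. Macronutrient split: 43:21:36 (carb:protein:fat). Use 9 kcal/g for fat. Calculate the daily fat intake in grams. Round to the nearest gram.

Fat energy = 36% × 3120 = 1123.2 kcal.
At 9 kcal/g: 1123.2 ÷ 9 = 124.8 g.

125 g/day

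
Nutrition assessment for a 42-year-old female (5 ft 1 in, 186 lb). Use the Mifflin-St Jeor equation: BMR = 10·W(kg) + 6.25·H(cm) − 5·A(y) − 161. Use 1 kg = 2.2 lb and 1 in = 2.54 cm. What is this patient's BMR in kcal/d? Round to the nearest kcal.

Convert to metric: weight = 186 ÷ 2.2 = 84.5455 kg; height = (5×12 + 1) × 2.54 = 61 × 2.54 = 154.94 cm.
Mifflin-St Jeor (female): BMR = 10(84.5455) + 6.25(154.94) − 5(42) − 161 = 845.4545 + 968.375 − 210 − 161 = 1442.8295 kcal/day.

1443 kcal/d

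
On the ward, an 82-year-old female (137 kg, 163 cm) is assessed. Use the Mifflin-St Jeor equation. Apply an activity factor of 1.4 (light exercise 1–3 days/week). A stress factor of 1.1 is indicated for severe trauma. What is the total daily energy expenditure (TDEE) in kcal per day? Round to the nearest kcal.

Mifflin-St Jeor (female): BMR = 10(137) + 6.25(163) − 5(82) − 161 = 1370 + 1018.75 − 410 − 161 = 1817.75 kcal/day.
TEE = BMR × activity factor = 1817.75 × 1.4 = 2544.85 kcal/day.
Apply stress factor: 2544.85 × 1.1 = 2799.335 kcal/day.

2799 kcal per day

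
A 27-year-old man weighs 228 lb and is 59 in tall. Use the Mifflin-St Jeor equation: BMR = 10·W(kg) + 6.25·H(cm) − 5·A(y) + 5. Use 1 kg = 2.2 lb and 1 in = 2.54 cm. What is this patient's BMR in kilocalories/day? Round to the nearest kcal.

1843 kilocalories/day

Convert to metric: weight = 228 ÷ 2.2 = 103.6364 kg; height = 59 × 2.54 = 149.86 cm.
Mifflin-St Jeor (male): BMR = 10(103.6364) + 6.25(149.86) − 5(27) + 5 = 1036.3636 + 936.625 − 135 + 5 = 1842.9886 kcal/day.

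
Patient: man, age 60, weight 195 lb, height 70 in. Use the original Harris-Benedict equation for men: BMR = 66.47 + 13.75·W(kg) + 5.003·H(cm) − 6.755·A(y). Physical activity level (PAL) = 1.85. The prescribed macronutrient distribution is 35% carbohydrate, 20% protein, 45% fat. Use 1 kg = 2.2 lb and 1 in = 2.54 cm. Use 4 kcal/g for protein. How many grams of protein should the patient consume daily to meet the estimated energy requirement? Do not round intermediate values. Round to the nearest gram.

164 g/day

Convert to metric: weight = 195 ÷ 2.2 = 88.6364 kg; height = 70 × 2.54 = 177.8 cm.
Harris-Benedict: BMR = 66.47 + 13.75(88.6364) + 5.003(177.8) − 6.755(60) = 1769.4534 kcal/day.
TEE = 1769.4534 × 1.85 = 3273.4888 kcal/day.
Protein energy = 20% × 3273.4888 = 654.6978 kcal.
Protein = 654.6978 ÷ 4 kcal/g = 163.6744 g.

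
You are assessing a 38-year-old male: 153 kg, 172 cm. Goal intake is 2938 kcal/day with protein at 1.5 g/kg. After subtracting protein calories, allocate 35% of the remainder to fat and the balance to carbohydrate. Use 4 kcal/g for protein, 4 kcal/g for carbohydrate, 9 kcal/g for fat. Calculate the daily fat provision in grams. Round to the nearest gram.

Protein = 1.5 × 153 = 229.5 g → 229.5 × 4 = 918 kcal.
Non-protein calories = 2938 − 918 = 2020 kcal.
Fat: 35% × 2020 = 707 kcal; carbohydrate: 1313 kcal.
Fat: 707 kcal ÷ 9 kcal/g = 78.5556 g.

79 g/day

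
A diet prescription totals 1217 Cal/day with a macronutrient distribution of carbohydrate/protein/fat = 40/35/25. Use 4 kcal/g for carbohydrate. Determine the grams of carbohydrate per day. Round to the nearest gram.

122 g/day

Carbohydrate energy = 40% × 1217 = 486.8 kcal.
At 4 kcal/g: 486.8 ÷ 4 = 121.7 g.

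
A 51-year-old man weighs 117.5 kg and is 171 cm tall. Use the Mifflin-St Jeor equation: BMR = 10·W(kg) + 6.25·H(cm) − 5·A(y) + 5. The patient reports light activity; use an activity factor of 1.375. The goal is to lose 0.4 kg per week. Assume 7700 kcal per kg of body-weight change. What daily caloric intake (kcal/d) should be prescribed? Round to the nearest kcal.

2301 kcal/d

Mifflin-St Jeor (male): BMR = 10(117.5) + 6.25(171) − 5(51) + 5 = 1175 + 1068.75 − 255 + 5 = 1993.75 kcal/day.
TEE = 1993.75 × 1.375 = 2741.4063 kcal/day.
Required daily deficit = 0.4 × 7700 ÷ 7 = 440 kcal/day.
Target intake = 2741.4063 − 440 = 2301.4063 kcal/day.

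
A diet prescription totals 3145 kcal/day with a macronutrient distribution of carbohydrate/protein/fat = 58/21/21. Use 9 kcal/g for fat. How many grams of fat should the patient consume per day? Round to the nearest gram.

73 g/day

Fat energy = 21% × 3145 = 660.45 kcal.
At 9 kcal/g: 660.45 ÷ 9 = 73.3833 g.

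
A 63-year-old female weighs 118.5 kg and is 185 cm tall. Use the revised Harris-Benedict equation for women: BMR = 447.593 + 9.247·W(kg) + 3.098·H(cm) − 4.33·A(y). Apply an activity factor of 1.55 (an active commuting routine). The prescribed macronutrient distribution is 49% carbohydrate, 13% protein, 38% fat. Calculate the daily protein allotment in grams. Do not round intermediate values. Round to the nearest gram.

Harris-Benedict: BMR = 447.593 + 9.247(118.5) + 3.098(185) − 4.33(63) = 1843.7025 kcal/day.
TEE = 1843.7025 × 1.55 = 2857.7389 kcal/day.
Protein energy = 13% × 2857.7389 = 371.5061 kcal.
Protein = 371.5061 ÷ 4 kcal/g = 92.8765 g.

93 g/day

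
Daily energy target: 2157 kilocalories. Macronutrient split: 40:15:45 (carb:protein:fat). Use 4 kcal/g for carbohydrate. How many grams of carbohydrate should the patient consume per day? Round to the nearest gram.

216 g/day

Carbohydrate energy = 40% × 2157 = 862.8 kcal.
At 4 kcal/g: 862.8 ÷ 4 = 215.7 g.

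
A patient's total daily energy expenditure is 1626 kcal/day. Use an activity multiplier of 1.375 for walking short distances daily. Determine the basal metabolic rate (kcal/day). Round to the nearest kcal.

1183 kcal/day

BMR = TEE ÷ activity factor = 1626 ÷ 1.375 = 1182.5455 kcal/day.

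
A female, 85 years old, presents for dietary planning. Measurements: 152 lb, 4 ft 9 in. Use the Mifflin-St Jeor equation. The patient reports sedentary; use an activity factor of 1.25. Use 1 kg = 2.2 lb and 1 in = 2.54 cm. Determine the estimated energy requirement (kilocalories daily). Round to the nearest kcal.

1262 kilocalories daily

Convert to metric: weight = 152 ÷ 2.2 = 69.0909 kg; height = (4×12 + 9) × 2.54 = 57 × 2.54 = 144.78 cm.
Mifflin-St Jeor (female): BMR = 10(69.0909) + 6.25(144.78) − 5(85) − 161 = 690.9091 + 904.875 − 425 − 161 = 1009.7841 kcal/day.
TEE = BMR × activity factor = 1009.7841 × 1.25 = 1262.2301 kcal/day.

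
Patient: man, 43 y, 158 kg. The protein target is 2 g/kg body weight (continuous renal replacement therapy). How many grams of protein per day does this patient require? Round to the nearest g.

Protein = 2 g/kg × 158 kg = 316 g/day.

316 g/day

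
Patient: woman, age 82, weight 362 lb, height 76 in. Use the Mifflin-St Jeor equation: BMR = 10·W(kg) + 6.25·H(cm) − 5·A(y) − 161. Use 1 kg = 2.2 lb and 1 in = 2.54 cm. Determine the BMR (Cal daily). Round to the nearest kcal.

Convert to metric: weight = 362 ÷ 2.2 = 164.5455 kg; height = 76 × 2.54 = 193.04 cm.
Mifflin-St Jeor (female): BMR = 10(164.5455) + 6.25(193.04) − 5(82) − 161 = 1645.4545 + 1206.5 − 410 − 161 = 2280.9545 kcal/day.

2281 Cal daily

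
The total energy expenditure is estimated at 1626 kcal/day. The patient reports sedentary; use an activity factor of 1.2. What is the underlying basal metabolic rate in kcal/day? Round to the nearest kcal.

1355 kcal/day

BMR = TEE ÷ activity factor = 1626 ÷ 1.2 = 1355 kcal/day.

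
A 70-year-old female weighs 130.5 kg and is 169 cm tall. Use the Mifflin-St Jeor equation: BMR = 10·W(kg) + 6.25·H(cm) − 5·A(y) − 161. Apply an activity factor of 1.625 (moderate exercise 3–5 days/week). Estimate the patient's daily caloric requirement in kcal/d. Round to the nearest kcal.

Mifflin-St Jeor (female): BMR = 10(130.5) + 6.25(169) − 5(70) − 161 = 1305 + 1056.25 − 350 − 161 = 1850.25 kcal/day.
TEE = BMR × activity factor = 1850.25 × 1.625 = 3006.6563 kcal/day.

3007 kcal/d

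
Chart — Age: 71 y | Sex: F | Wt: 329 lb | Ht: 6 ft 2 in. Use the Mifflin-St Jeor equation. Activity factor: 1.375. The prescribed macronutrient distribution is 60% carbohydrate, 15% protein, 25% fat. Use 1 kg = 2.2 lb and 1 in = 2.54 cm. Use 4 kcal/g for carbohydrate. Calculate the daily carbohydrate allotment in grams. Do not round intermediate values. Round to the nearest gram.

444 g/day

Convert to metric: weight = 329 ÷ 2.2 = 149.5455 kg; height = (6×12 + 2) × 2.54 = 74 × 2.54 = 187.96 cm.
Mifflin-St Jeor (female): BMR = 10(149.5455) + 6.25(187.96) − 5(71) − 161 = 1495.4545 + 1174.75 − 355 − 161 = 2154.2045 kcal/day.
TEE = 2154.2045 × 1.375 = 2962.0312 kcal/day.
Carbohydrate energy = 60% × 2962.0312 = 1777.2187 kcal.
Carbohydrate = 1777.2187 ÷ 4 kcal/g = 444.3047 g.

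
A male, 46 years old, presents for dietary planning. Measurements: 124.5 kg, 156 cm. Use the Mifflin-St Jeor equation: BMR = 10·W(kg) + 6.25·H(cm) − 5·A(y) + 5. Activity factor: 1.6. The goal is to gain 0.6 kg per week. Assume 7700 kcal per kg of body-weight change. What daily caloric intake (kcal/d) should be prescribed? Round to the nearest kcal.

Mifflin-St Jeor (male): BMR = 10(124.5) + 6.25(156) − 5(46) + 5 = 1245 + 975 − 230 + 5 = 1995 kcal/day.
TEE = 1995 × 1.6 = 3192 kcal/day.
Required daily surplus = 0.6 × 7700 ÷ 7 = 660 kcal/day.
Target intake = 3192 + 660 = 3852 kcal/day.

3852 kcal/d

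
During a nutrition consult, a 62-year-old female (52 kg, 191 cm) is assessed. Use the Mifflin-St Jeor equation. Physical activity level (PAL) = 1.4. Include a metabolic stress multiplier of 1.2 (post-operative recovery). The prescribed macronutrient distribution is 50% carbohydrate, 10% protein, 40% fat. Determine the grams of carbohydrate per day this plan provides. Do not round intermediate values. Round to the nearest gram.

261 g/day

Mifflin-St Jeor (female): BMR = 10(52) + 6.25(191) − 5(62) − 161 = 520 + 1193.75 − 310 − 161 = 1242.75 kcal/day.
TEE = 1242.75 × 1.4 = 1739.85 kcal/day.
With stress factor 1.2: 1739.85 × 1.2 = 2087.82 kcal/day.
Carbohydrate energy = 50% × 2087.82 = 1043.91 kcal.
Carbohydrate = 1043.91 ÷ 4 kcal/g = 260.9775 g.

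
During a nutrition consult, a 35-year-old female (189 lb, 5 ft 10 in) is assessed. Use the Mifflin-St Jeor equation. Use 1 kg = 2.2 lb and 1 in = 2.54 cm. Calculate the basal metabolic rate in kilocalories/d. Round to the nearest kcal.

Convert to metric: weight = 189 ÷ 2.2 = 85.9091 kg; height = (5×12 + 10) × 2.54 = 70 × 2.54 = 177.8 cm.
Mifflin-St Jeor (female): BMR = 10(85.9091) + 6.25(177.8) − 5(35) − 161 = 859.0909 + 1111.25 − 175 − 161 = 1634.3409 kcal/day.

1634 kilocalories/d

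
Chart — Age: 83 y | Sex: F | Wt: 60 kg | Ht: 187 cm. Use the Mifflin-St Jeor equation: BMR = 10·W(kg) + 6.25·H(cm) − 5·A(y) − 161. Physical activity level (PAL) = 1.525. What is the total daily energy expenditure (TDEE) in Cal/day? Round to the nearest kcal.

1819 Cal/day

Mifflin-St Jeor (female): BMR = 10(60) + 6.25(187) − 5(83) − 161 = 600 + 1168.75 − 415 − 161 = 1192.75 kcal/day.
TEE = BMR × activity factor = 1192.75 × 1.525 = 1818.9438 kcal/day.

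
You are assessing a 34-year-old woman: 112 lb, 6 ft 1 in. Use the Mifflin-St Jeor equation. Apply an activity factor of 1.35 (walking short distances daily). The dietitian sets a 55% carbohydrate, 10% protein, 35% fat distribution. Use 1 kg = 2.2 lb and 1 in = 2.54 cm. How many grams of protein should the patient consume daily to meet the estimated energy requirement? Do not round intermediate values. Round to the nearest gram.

45 g/day

Convert to metric: weight = 112 ÷ 2.2 = 50.9091 kg; height = (6×12 + 1) × 2.54 = 73 × 2.54 = 185.42 cm.
Mifflin-St Jeor (female): BMR = 10(50.9091) + 6.25(185.42) − 5(34) − 161 = 509.0909 + 1158.875 − 170 − 161 = 1336.9659 kcal/day.
TEE = 1336.9659 × 1.35 = 1804.904 kcal/day.
Protein energy = 10% × 1804.904 = 180.4904 kcal.
Protein = 180.4904 ÷ 4 kcal/g = 45.1226 g.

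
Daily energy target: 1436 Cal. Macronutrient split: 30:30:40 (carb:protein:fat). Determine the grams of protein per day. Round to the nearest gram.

108 g/day

Protein energy = 30% × 1436 = 430.8 kcal.
At 4 kcal/g: 430.8 ÷ 4 = 107.7 g.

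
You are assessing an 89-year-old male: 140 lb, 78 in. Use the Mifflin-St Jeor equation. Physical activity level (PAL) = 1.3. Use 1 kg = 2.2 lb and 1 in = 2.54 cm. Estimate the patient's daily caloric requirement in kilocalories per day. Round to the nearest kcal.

1865 kilocalories per day

Convert to metric: weight = 140 ÷ 2.2 = 63.6364 kg; height = 78 × 2.54 = 198.12 cm.
Mifflin-St Jeor (male): BMR = 10(63.6364) + 6.25(198.12) − 5(89) + 5 = 636.3636 + 1238.25 − 445 + 5 = 1434.6136 kcal/day.
TEE = BMR × activity factor = 1434.6136 × 1.3 = 1864.9977 kcal/day.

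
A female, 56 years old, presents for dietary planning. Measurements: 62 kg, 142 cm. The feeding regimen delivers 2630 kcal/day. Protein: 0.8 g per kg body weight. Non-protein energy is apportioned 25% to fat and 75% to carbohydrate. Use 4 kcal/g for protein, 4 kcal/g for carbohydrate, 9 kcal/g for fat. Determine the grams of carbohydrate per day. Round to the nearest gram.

456 g/day

Protein = 0.8 × 62 = 49.6 g → 49.6 × 4 = 198.4 kcal.
Non-protein calories = 2630 − 198.4 = 2431.6 kcal.
Fat: 25% × 2431.6 = 607.9 kcal; carbohydrate: 1823.7 kcal.
Carbohydrate: 1823.7 kcal ÷ 4 kcal/g = 455.925 g.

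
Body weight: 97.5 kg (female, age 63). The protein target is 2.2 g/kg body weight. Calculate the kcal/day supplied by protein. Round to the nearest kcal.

858 kcal/day

Protein = 2.2 g/kg × 97.5 kg = 214.5 g/day.
Protein energy = 214.5 g × 4 kcal/g = 858 kcal/day.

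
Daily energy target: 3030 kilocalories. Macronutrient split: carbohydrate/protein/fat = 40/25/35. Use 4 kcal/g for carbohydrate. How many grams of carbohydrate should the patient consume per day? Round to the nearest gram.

Carbohydrate energy = 40% × 3030 = 1212 kcal.
At 4 kcal/g: 1212 ÷ 4 = 303 g.

303 g/day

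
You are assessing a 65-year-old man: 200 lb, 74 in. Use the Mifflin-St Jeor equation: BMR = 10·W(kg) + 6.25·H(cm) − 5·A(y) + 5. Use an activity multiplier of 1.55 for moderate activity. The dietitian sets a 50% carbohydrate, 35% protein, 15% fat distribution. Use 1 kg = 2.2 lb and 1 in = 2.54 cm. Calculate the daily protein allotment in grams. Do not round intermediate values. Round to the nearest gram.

239 g/day

Convert to metric: weight = 200 ÷ 2.2 = 90.9091 kg; height = 74 × 2.54 = 187.96 cm.
Mifflin-St Jeor (male): BMR = 10(90.9091) + 6.25(187.96) − 5(65) + 5 = 909.0909 + 1174.75 − 325 + 5 = 1763.8409 kcal/day.
TEE = 1763.8409 × 1.55 = 2733.9534 kcal/day.
Protein energy = 35% × 2733.9534 = 956.8837 kcal.
Protein = 956.8837 ÷ 4 kcal/g = 239.2209 g.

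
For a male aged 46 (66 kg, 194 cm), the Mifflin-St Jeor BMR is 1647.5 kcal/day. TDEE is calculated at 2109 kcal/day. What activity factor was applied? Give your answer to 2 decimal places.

1.28

Activity factor = TEE ÷ BMR = 2109 ÷ 1647.5 = 1.28.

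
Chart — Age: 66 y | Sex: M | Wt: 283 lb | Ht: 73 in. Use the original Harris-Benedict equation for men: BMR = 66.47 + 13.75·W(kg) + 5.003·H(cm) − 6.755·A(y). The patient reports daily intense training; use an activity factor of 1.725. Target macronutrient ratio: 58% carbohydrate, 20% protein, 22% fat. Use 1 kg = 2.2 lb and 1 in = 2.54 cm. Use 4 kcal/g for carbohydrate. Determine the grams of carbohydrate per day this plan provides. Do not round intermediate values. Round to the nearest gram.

580 g/day

Convert to metric: weight = 283 ÷ 2.2 = 128.6364 kg; height = 73 × 2.54 = 185.42 cm.
Harris-Benedict: BMR = 66.47 + 13.75(128.6364) + 5.003(185.42) − 6.755(66) = 2317.0463 kcal/day.
TEE = 2317.0463 × 1.725 = 3996.9048 kcal/day.
Carbohydrate energy = 58% × 3996.9048 = 2318.2048 kcal.
Carbohydrate = 2318.2048 ÷ 4 kcal/g = 579.5512 g.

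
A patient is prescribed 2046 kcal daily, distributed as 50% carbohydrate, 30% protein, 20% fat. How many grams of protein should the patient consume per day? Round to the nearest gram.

153 g/day

Protein energy = 30% × 2046 = 613.8 kcal.
At 4 kcal/g: 613.8 ÷ 4 = 153.45 g.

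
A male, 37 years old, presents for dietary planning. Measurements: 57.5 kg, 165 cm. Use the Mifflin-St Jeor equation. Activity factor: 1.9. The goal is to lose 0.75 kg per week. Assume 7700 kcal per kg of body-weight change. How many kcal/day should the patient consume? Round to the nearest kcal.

Mifflin-St Jeor (male): BMR = 10(57.5) + 6.25(165) − 5(37) + 5 = 575 + 1031.25 − 185 + 5 = 1426.25 kcal/day.
TEE = 1426.25 × 1.9 = 2709.875 kcal/day.
Required daily deficit = 0.75 × 7700 ÷ 7 = 825 kcal/day.
Target intake = 2709.875 − 825 = 1884.875 kcal/day.

1885 kcal/day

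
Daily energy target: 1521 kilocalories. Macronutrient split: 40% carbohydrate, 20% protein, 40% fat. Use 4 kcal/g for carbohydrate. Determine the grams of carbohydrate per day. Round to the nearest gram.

152 g/day

Carbohydrate energy = 40% × 1521 = 608.4 kcal.
At 4 kcal/g: 608.4 ÷ 4 = 152.1 g.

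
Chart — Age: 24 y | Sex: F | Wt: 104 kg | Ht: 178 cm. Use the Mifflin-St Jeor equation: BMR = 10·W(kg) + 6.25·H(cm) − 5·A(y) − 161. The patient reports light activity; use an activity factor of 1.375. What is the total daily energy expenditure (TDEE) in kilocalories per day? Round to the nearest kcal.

Mifflin-St Jeor (female): BMR = 10(104) + 6.25(178) − 5(24) − 161 = 1040 + 1112.5 − 120 − 161 = 1871.5 kcal/day.
TEE = BMR × activity factor = 1871.5 × 1.375 = 2573.3125 kcal/day.

2573 kilocalories per day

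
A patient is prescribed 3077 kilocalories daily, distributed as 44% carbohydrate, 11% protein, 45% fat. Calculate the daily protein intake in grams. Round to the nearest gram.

Protein energy = 11% × 3077 = 338.47 kcal.
At 4 kcal/g: 338.47 ÷ 4 = 84.6175 g.

85 g/day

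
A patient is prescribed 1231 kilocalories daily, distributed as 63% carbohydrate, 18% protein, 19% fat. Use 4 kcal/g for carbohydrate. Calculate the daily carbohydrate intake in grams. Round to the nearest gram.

194 g/day

Carbohydrate energy = 63% × 1231 = 775.53 kcal.
At 4 kcal/g: 775.53 ÷ 4 = 193.8825 g.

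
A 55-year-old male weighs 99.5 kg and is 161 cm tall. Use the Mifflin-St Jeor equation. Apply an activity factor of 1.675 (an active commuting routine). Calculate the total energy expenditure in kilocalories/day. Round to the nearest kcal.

2900 kilocalories/day

Mifflin-St Jeor (male): BMR = 10(99.5) + 6.25(161) − 5(55) + 5 = 995 + 1006.25 − 275 + 5 = 1731.25 kcal/day.
TEE = BMR × activity factor = 1731.25 × 1.675 = 2899.8438 kcal/day.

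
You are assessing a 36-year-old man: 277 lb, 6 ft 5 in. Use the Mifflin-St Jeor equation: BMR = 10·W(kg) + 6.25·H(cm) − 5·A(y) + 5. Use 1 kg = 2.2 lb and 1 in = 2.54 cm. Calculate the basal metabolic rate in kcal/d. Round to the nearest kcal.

Convert to metric: weight = 277 ÷ 2.2 = 125.9091 kg; height = (6×12 + 5) × 2.54 = 77 × 2.54 = 195.58 cm.
Mifflin-St Jeor (male): BMR = 10(125.9091) + 6.25(195.58) − 5(36) + 5 = 1259.0909 + 1222.375 − 180 + 5 = 2306.4659 kcal/day.

2306 kcal/d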